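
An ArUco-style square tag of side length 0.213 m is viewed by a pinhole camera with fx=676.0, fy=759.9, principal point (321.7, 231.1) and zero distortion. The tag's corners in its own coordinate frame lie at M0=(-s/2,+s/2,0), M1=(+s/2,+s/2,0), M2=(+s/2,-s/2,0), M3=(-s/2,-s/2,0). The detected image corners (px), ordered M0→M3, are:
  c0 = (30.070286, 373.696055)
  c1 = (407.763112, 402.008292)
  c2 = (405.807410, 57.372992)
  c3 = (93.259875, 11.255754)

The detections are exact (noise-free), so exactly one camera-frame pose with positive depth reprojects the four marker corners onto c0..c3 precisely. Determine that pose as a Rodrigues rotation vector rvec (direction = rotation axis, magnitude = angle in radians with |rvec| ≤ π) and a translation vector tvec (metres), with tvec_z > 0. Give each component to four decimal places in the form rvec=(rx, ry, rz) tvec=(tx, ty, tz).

rvec=(-0.3667, -0.1547, 0.0695) tvec=(-0.0500, -0.0197, 0.4224)

Intrinsics K: fx=676.0, fy=759.9, cx=321.7, cy=231.1
Marker side s = 0.213 m; corners in marker frame (Z=0):
  M0 = (-0.1065, +0.1065, 0)
  M1 = (+0.1065, +0.1065, 0)
  M2 = (+0.1065, -0.1065, 0)
  M3 = (-0.1065, -0.1065, 0)
Detected image corners:
  c0 = (30.070286, 373.696055) px
  c1 = (407.763112, 402.008292) px
  c2 = (405.807410, 57.372992) px
  c3 = (93.259875, 11.255754) px
Planar DLT: solve 8×8 A·h = b for H (H[2,2]=1):
  H  [+1682.83764 -339.20409 +241.62631]
  H  [+247.48894 +1477.40256 +195.59268]
  H  [+0.32668 -0.85722 +1.00000]
B = K⁻¹H; ‖b₁‖=2.367538, ‖b₂‖=2.367538; λ = 2/(‖b₁‖+‖b₂‖) = 0.422380, sign → tz>0 ⇒ λ=+0.422380
r₁ = λ·B[:,0] = (+0.98581,+0.09560,+0.13798); r₂ = λ·B[:,1] = (-0.03964,+0.93131,-0.36207)
r₃ = r₁×r₂ = (-0.16312,+0.35147,+0.92188); SVD([r₁ r₂ r₃]) → R = UVᵀ:
  R  [+0.98581 -0.03964 -0.16312]
  R  [+0.09560 +0.93131 +0.35147]
  R  [+0.13798 -0.36207 +0.92188]
t = (-0.05003, -0.01974, +0.42238) m
tr R = 2.838997; θ = arccos((tr R − 1)/2) = 0.403993 rad = 23.147°
axis k = ((R−Rᵀ)₃₂, (R−Rᵀ)₁₃, (R−Rᵀ)₂₁) / (2 sinθ) = (-0.907596, -0.382988, +0.172016)
rvec = θ·k = (-0.366662, -0.154724, +0.069493)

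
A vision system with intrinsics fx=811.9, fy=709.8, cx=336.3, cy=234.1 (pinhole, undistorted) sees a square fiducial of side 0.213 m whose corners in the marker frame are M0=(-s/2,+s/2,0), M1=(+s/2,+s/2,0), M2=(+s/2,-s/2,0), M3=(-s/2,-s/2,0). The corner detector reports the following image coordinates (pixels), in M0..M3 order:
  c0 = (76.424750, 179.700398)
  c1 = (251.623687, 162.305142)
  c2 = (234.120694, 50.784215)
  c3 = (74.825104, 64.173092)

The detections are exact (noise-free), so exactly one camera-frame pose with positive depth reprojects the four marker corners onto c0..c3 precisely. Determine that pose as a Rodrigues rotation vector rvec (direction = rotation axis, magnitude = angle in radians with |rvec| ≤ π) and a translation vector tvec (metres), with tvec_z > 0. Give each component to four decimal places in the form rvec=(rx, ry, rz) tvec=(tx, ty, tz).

Intrinsics K: fx=811.9, fy=709.8, cx=336.3, cy=234.1
Marker side s = 0.213 m; corners in marker frame (Z=0):
  M0 = (-0.1065, +0.1065, 0)
  M1 = (+0.1065, +0.1065, 0)
  M2 = (+0.1065, -0.1065, 0)
  M3 = (-0.1065, -0.1065, 0)
Detected image corners:
  c0 = (76.424750, 179.700398) px
  c1 = (251.623687, 162.305142) px
  c2 = (234.120694, 50.784215) px
  c3 = (74.825104, 64.173092) px
Planar DLT: solve 8×8 A·h = b for H (H[2,2]=1):
  H  [+800.01725 -26.78502 +159.94780]
  H  [-59.88920 +481.19169 +111.42044]
  H  [+0.10435 -0.45239 +1.00000]
B = K⁻¹H; ‖b₁‖=0.955317, ‖b₂‖=0.955317; λ = 2/(‖b₁‖+‖b₂‖) = 1.046773, sign → tz>0 ⇒ λ=+1.046773
r₁ = λ·B[:,0] = (+0.98621,-0.12435,+0.10923); r₂ = λ·B[:,1] = (+0.16162,+0.86581,-0.47355)
r₃ = r₁×r₂ = (-0.03569,+0.48467,+0.87397); SVD([r₁ r₂ r₃]) → R = UVᵀ:
  R  [+0.98621 +0.16162 -0.03569]
  R  [-0.12435 +0.86581 +0.48467]
  R  [+0.10923 -0.47355 +0.87397]
t = (-0.22737, -0.18092, +1.04677) m
tr R = 2.725993; θ = arccos((tr R − 1)/2) = 0.529625 rad = 30.345°
axis k = ((R−Rᵀ)₃₂, (R−Rᵀ)₁₃, (R−Rᵀ)₂₁) / (2 sinθ) = (-0.948332, -0.143425, -0.283013)
rvec = θ·k = (-0.502260, -0.075961, -0.149891)

rvec=(-0.5023, -0.0760, -0.1499) tvec=(-0.2274, -0.1809, 1.0468)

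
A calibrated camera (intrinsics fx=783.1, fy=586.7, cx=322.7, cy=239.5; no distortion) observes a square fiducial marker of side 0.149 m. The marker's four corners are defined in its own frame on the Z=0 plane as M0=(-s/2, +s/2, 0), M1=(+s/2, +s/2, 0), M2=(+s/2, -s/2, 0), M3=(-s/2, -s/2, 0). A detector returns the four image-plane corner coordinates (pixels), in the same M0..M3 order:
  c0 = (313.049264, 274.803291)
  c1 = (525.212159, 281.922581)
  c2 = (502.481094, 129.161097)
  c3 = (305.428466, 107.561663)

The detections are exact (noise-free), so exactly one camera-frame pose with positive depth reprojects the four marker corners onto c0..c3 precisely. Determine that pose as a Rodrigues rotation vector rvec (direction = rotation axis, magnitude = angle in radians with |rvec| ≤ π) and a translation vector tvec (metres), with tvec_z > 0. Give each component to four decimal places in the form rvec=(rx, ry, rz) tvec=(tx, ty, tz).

rvec=(-0.2875, -0.3515, 0.0134) tvec=(0.0615, -0.0386, 0.5145)

Intrinsics K: fx=783.1, fy=586.7, cx=322.7, cy=239.5
Marker side s = 0.149 m; corners in marker frame (Z=0):
  M0 = (-0.0745, +0.0745, 0)
  M1 = (+0.0745, +0.0745, 0)
  M2 = (+0.0745, -0.0745, 0)
  M3 = (-0.0745, -0.0745, 0)
Detected image corners:
  c0 = (313.049264, 274.803291) px
  c1 = (525.212159, 281.922581) px
  c2 = (502.481094, 129.161097) px
  c3 = (305.428466, 107.561663) px
Planar DLT: solve 8×8 A·h = b for H (H[2,2]=1):
  H  [+1641.21776 -119.67612 +416.23661]
  H  [+228.51355 +963.48979 +195.46905]
  H  [+0.65623 -0.54431 +1.00000]
B = K⁻¹H; ‖b₁‖=1.943560, ‖b₂‖=1.943560; λ = 2/(‖b₁‖+‖b₂‖) = 0.514520, sign → tz>0 ⇒ λ=+0.514520
r₁ = λ·B[:,0] = (+0.93919,+0.06257,+0.33764); r₂ = λ·B[:,1] = (+0.03678,+0.95928,-0.28006)
r₃ = r₁×r₂ = (-0.34142,+0.27545,+0.89865); SVD([r₁ r₂ r₃]) → R = UVᵀ:
  R  [+0.93919 +0.03678 -0.34142]
  R  [+0.06257 +0.95928 +0.27545]
  R  [+0.33764 -0.28006 +0.89865]
t = (+0.06146, -0.03861, +0.51452) m
tr R = 2.797116; θ = arccos((tr R − 1)/2) = 0.454324 rad = 26.031°
axis k = ((R−Rᵀ)₃₂, (R−Rᵀ)₁₃, (R−Rᵀ)₂₁) / (2 sinθ) = (-0.632902, -0.773674, +0.029386)
rvec = θ·k = (-0.287542, -0.351499, +0.013351)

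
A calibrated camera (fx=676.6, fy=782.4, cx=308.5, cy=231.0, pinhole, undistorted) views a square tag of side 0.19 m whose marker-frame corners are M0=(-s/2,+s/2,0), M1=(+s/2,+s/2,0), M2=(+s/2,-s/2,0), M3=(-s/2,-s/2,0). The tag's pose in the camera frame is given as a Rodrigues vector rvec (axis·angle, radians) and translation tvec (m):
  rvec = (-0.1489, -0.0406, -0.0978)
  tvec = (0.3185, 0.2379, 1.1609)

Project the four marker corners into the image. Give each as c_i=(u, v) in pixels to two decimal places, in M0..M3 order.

Intrinsics K: fx=676.6, fy=782.4, cx=308.5, cy=231.0
Marker side s = 0.19 m; corners in marker frame (Z=0):
  M0 = (-0.0950, +0.0950, 0)
  M1 = (+0.0950, +0.0950, 0)
  M2 = (+0.0950, -0.0950, 0)
  M3 = (-0.0950, -0.0950, 0)
rvec = (-0.1489, -0.0406, -0.0978), |rvec| = θ = 0.18271 rad = 10.469°
Rodrigues: sinθ=0.18170, 1−cosθ=0.01665; R = I + sinθ·[k]× + (1−cosθ)·[k]×²:
    [+0.99441 +0.10027 -0.03311]
    [-0.09424 +0.98418 +0.15005]
    [+0.04764 -0.14609 +0.98812]
t = (0.3185, 0.2379, 1.1609) m
M0: Pc = R·M0+t = (+0.23356, +0.34035, +1.14250); u = 676.6·(+0.23356)/1.14250 + 308.5 = 446.8153, v = 782.4·(+0.34035)/1.14250 + 231.0 = 464.0771
M1: Pc = R·M1+t = (+0.42249, +0.32244, +1.15155); u = 676.6·(+0.42249)/1.15155 + 308.5 = 556.7399, v = 782.4·(+0.32244)/1.15155 + 231.0 = 450.0792
M2: Pc = R·M2+t = (+0.40344, +0.13545, +1.17930); u = 676.6·(+0.40344)/1.17930 + 308.5 = 539.9667, v = 782.4·(+0.13545)/1.17930 + 231.0 = 320.8634
M3: Pc = R·M3+t = (+0.21451, +0.15336, +1.17025); u = 676.6·(+0.21451)/1.17025 + 308.5 = 432.5196, v = 782.4·(+0.15336)/1.17025 + 231.0 = 333.5299

c0=(446.82, 464.08) c1=(556.74, 450.08) c2=(539.97, 320.86) c3=(432.52, 333.53)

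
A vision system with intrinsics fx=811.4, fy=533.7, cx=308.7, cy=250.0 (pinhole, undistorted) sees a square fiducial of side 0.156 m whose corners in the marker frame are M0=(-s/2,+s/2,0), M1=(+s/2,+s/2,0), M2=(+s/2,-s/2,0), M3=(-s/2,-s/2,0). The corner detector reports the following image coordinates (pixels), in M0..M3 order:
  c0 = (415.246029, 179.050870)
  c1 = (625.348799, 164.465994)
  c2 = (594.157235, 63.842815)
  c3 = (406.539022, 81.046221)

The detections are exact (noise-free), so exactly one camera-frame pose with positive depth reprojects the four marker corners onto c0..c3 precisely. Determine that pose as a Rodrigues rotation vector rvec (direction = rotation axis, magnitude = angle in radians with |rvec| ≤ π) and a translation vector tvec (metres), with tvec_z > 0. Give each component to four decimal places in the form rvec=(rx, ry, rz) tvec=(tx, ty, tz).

Intrinsics K: fx=811.4, fy=533.7, cx=308.7, cy=250.0
Marker side s = 0.156 m; corners in marker frame (Z=0):
  M0 = (-0.0780, +0.0780, 0)
  M1 = (+0.0780, +0.0780, 0)
  M2 = (+0.0780, -0.0780, 0)
  M3 = (-0.0780, -0.0780, 0)
Detected image corners:
  c0 = (415.246029, 179.050870) px
  c1 = (625.348799, 164.465994) px
  c2 = (594.157235, 63.842815) px
  c3 = (406.539022, 81.046221) px
Planar DLT: solve 8×8 A·h = b for H (H[2,2]=1):
  H  [+1127.68253 -229.21240 +507.60529]
  H  [-136.59168 +551.38220 +119.57706]
  H  [-0.28051 -0.69665 +1.00000]
B = K⁻¹H; ‖b₁‖=1.527664, ‖b₂‖=1.527664; λ = 2/(‖b₁‖+‖b₂‖) = 0.654594, sign → tz>0 ⇒ λ=+0.654594
r₁ = λ·B[:,0] = (+0.97961,-0.08152,-0.18362); r₂ = λ·B[:,1] = (-0.01142,+0.88990,-0.45602)
r₃ = r₁×r₂ = (+0.20058,+0.44882,+0.87082); SVD([r₁ r₂ r₃]) → R = UVᵀ:
  R  [+0.97961 -0.01142 +0.20058]
  R  [-0.08152 +0.88990 +0.44882]
  R  [-0.18362 -0.45602 +0.87082]
t = (+0.16047, -0.15997, +0.65459) m
tr R = 2.740328; θ = arccos((tr R − 1)/2) = 0.515262 rad = 29.522°
axis k = ((R−Rᵀ)₃₂, (R−Rᵀ)₁₃, (R−Rᵀ)₂₁) / (2 sinθ) = (-0.918133, +0.389835, -0.071130)
rvec = θ·k = (-0.473079, +0.200867, -0.036650)

rvec=(-0.4731, 0.2009, -0.0367) tvec=(0.1605, -0.1600, 0.6546)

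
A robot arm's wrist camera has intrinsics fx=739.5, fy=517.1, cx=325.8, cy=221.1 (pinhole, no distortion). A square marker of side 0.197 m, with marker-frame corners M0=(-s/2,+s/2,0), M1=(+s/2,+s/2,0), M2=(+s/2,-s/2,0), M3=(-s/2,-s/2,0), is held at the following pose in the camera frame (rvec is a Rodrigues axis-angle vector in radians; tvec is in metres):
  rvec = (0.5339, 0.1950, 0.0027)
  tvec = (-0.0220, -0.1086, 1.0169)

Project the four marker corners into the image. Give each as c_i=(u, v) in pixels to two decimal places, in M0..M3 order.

c0=(248.13, 207.27) c1=(381.81, 211.97) c2=(380.30, 118.55) c3=(233.16, 116.82)

Intrinsics K: fx=739.5, fy=517.1, cx=325.8, cy=221.1
Marker side s = 0.197 m; corners in marker frame (Z=0):
  M0 = (-0.0985, +0.0985, 0)
  M1 = (+0.0985, +0.0985, 0)
  M2 = (+0.0985, -0.0985, 0)
  M3 = (-0.0985, -0.0985, 0)
rvec = (0.5339, 0.1950, 0.0027), |rvec| = θ = 0.56840 rad = 32.567°
Rodrigues: sinθ=0.53829, 1−cosθ=0.15724; R = I + sinθ·[k]× + (1−cosθ)·[k]×²:
    [+0.98149 +0.04811 +0.18537]
    [+0.05323 +0.86127 -0.50536]
    [-0.18397 +0.50587 +0.84277]
t = (-0.0220, -0.1086, 1.0169) m
M0: Pc = R·M0+t = (-0.11394, -0.02901, +1.08485); u = 739.5·(-0.11394)/1.08485 + 325.8 = 248.1330, v = 517.1·(-0.02901)/1.08485 + 221.1 = 207.2732
M1: Pc = R·M1+t = (+0.07942, -0.01852, +1.04861); u = 739.5·(+0.07942)/1.04861 + 325.8 = 381.8057, v = 517.1·(-0.01852)/1.04861 + 221.1 = 211.9661
M2: Pc = R·M2+t = (+0.06994, -0.18819, +0.94895); u = 739.5·(+0.06994)/0.94895 + 325.8 = 380.3012, v = 517.1·(-0.18819)/0.94895 + 221.1 = 118.5508
M3: Pc = R·M3+t = (-0.12342, -0.19868, +0.98519); u = 739.5·(-0.12342)/0.98519 + 325.8 = 233.1623, v = 517.1·(-0.19868)/0.98519 + 221.1 = 116.8197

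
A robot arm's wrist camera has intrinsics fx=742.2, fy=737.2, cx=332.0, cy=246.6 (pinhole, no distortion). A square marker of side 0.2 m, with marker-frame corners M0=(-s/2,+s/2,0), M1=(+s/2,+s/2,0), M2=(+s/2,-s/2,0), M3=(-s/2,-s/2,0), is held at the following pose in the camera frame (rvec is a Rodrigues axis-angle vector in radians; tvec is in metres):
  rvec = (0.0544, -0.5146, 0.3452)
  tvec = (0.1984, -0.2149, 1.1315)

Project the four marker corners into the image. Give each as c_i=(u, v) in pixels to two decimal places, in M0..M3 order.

Intrinsics K: fx=742.2, fy=737.2, cx=332.0, cy=246.6
Marker side s = 0.2 m; corners in marker frame (Z=0):
  M0 = (-0.1000, +0.1000, 0)
  M1 = (+0.1000, +0.1000, 0)
  M2 = (+0.1000, -0.1000, 0)
  M3 = (-0.1000, -0.1000, 0)
rvec = (0.0544, -0.5146, 0.3452), |rvec| = θ = 0.62204 rad = 35.640°
Rodrigues: sinθ=0.58270, 1−cosθ=0.18731; R = I + sinθ·[k]× + (1−cosθ)·[k]×²:
    [+0.81412 -0.33692 -0.47296]
    [+0.30981 +0.94088 -0.13695]
    [+0.49114 -0.03503 +0.87038]
t = (0.1984, -0.2149, 1.1315) m
M0: Pc = R·M0+t = (+0.08330, -0.15179, +1.07888); u = 742.2·(+0.08330)/1.07888 + 332.0 = 389.3022, v = 737.2·(-0.15179)/1.07888 + 246.6 = 142.8798
M1: Pc = R·M1+t = (+0.24612, -0.08983, +1.17711); u = 742.2·(+0.24612)/1.17711 + 332.0 = 487.1857, v = 737.2·(-0.08983)/1.17711 + 246.6 = 190.3411
M2: Pc = R·M2+t = (+0.31350, -0.27801, +1.18412); u = 742.2·(+0.31350)/1.18412 + 332.0 = 528.5030, v = 737.2·(-0.27801)/1.18412 + 246.6 = 73.5203
M3: Pc = R·M3+t = (+0.15068, -0.33997, +1.08589); u = 742.2·(+0.15068)/1.08589 + 332.0 = 434.9886, v = 737.2·(-0.33997)/1.08589 + 246.6 = 15.7979

c0=(389.30, 142.88) c1=(487.19, 190.34) c2=(528.50, 73.52) c3=(434.99, 15.80)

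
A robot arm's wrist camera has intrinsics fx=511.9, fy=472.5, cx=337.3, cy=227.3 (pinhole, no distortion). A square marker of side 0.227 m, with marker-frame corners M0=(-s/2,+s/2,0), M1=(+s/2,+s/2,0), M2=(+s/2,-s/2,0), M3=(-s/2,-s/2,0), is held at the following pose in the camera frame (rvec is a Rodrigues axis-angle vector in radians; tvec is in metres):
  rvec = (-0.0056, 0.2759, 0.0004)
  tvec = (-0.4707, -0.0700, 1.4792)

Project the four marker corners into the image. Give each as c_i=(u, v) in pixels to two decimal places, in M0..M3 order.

c0=(140.60, 240.93) c1=(209.43, 241.48) c2=(209.63, 167.45) c3=(140.85, 169.92)

Intrinsics K: fx=511.9, fy=472.5, cx=337.3, cy=227.3
Marker side s = 0.227 m; corners in marker frame (Z=0):
  M0 = (-0.1135, +0.1135, 0)
  M1 = (+0.1135, +0.1135, 0)
  M2 = (+0.1135, -0.1135, 0)
  M3 = (-0.1135, -0.1135, 0)
rvec = (-0.0056, 0.2759, 0.0004), |rvec| = θ = 0.27596 rad = 15.811°
Rodrigues: sinθ=0.27247, 1−cosθ=0.03784; R = I + sinθ·[k]× + (1−cosθ)·[k]×²:
    [+0.96218 -0.00116 +0.27241]
    [-0.00037 +0.99998 +0.00558]
    [-0.27241 -0.00547 +0.96216]
t = (-0.4707, -0.0700, 1.4792) m
M0: Pc = R·M0+t = (-0.58004, +0.04354, +1.50950); u = 511.9·(-0.58004)/1.50950 + 337.3 = 140.5973, v = 472.5·(+0.04354)/1.50950 + 227.3 = 240.9290
M1: Pc = R·M1+t = (-0.36162, +0.04346, +1.44766); u = 511.9·(-0.36162)/1.44766 + 337.3 = 209.4277, v = 472.5·(+0.04346)/1.44766 + 227.3 = 241.4835
M2: Pc = R·M2+t = (-0.36136, -0.18354, +1.44890); u = 511.9·(-0.36136)/1.44890 + 337.3 = 209.6306, v = 472.5·(-0.18354)/1.44890 + 227.3 = 167.4458
M3: Pc = R·M3+t = (-0.57978, -0.18346, +1.51074); u = 511.9·(-0.57978)/1.51074 + 337.3 = 140.8486, v = 472.5·(-0.18346)/1.51074 + 227.3 = 169.9222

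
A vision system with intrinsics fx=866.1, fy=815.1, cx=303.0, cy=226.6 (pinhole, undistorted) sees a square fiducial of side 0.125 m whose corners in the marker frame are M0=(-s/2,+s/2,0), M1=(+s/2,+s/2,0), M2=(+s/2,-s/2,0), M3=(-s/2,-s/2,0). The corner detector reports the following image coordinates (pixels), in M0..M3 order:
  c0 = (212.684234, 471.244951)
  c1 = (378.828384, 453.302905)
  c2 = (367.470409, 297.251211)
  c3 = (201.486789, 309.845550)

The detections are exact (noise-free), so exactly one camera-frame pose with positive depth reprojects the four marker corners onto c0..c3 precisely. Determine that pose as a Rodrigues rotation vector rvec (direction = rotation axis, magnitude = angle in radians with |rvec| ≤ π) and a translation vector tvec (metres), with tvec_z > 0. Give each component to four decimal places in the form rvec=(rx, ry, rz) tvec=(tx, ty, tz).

Intrinsics K: fx=866.1, fy=815.1, cx=303.0, cy=226.6
Marker side s = 0.125 m; corners in marker frame (Z=0):
  M0 = (-0.0625, +0.0625, 0)
  M1 = (+0.0625, +0.0625, 0)
  M2 = (+0.0625, -0.0625, 0)
  M3 = (-0.0625, -0.0625, 0)
Detected image corners:
  c0 = (212.684234, 471.244951) px
  c1 = (378.828384, 453.302905) px
  c2 = (367.470409, 297.251211) px
  c3 = (201.486789, 309.845550) px
Planar DLT: solve 8×8 A·h = b for H (H[2,2]=1):
  H  [+1405.98413 +82.72739 +291.49416]
  H  [-19.85688 +1259.54189 +382.65543]
  H  [+0.26704 -0.02587 +1.00000]
B = K⁻¹H; ‖b₁‖=1.556185, ‖b₂‖=1.556185; λ = 2/(‖b₁‖+‖b₂‖) = 0.642597, sign → tz>0 ⇒ λ=+0.642597
r₁ = λ·B[:,0] = (+0.98313,-0.06336,+0.17160); r₂ = λ·B[:,1] = (+0.06719,+0.99760,-0.01662)
r₃ = r₁×r₂ = (-0.17014,+0.02787,+0.98503); SVD([r₁ r₂ r₃]) → R = UVᵀ:
  R  [+0.98313 +0.06719 -0.17014]
  R  [-0.06336 +0.99760 +0.02787]
  R  [+0.17160 -0.01662 +0.98503]
t = (-0.00854, +0.12303, +0.64260) m
tr R = 2.965754; θ = arccos((tr R − 1)/2) = 0.185321 rad = 10.618°
axis k = ((R−Rᵀ)₃₂, (R−Rᵀ)₁₃, (R−Rᵀ)₂₁) / (2 sinθ) = (-0.120743, -0.927318, -0.354264)
rvec = θ·k = (-0.022376, -0.171851, -0.065653)

rvec=(-0.0224, -0.1719, -0.0657) tvec=(-0.0085, 0.1230, 0.6426)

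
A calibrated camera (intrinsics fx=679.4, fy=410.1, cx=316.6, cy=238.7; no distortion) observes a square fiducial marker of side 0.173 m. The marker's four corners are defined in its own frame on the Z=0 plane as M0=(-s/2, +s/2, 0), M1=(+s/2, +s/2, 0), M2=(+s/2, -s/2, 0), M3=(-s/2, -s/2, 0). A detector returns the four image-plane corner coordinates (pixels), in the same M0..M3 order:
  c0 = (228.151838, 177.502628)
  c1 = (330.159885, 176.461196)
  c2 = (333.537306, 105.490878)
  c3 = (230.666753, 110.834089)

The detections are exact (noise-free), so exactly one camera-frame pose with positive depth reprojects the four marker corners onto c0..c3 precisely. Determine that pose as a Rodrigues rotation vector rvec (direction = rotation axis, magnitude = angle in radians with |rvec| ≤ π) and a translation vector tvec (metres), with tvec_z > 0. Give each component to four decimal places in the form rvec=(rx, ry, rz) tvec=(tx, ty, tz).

rvec=(0.0340, 0.3842, 0.0354) tvec=(-0.0575, -0.2434, 1.0403)

Intrinsics K: fx=679.4, fy=410.1, cx=316.6, cy=238.7
Marker side s = 0.173 m; corners in marker frame (Z=0):
  M0 = (-0.0865, +0.0865, 0)
  M1 = (+0.0865, +0.0865, 0)
  M2 = (+0.0865, -0.0865, 0)
  M3 = (-0.0865, -0.0865, 0)
Detected image corners:
  c0 = (228.151838, 177.502628) px
  c1 = (330.159885, 176.461196) px
  c2 = (333.537306, 105.490878) px
  c3 = (230.666753, 110.834089) px
Planar DLT: solve 8×8 A·h = b for H (H[2,2]=1):
  H  [+491.22876 -6.19634 +279.03111]
  H  [-69.67208 +402.87804 +142.73592]
  H  [-0.35954 +0.03833 +1.00000]
B = K⁻¹H; ‖b₁‖=0.961224, ‖b₂‖=0.961224; λ = 2/(‖b₁‖+‖b₂‖) = 1.040340, sign → tz>0 ⇒ λ=+1.040340
r₁ = λ·B[:,0] = (+0.92651,+0.04097,-0.37405); r₂ = λ·B[:,1] = (-0.02807,+0.99881,+0.03987)
r₃ = r₁×r₂ = (+0.37523,-0.02644,+0.92655); SVD([r₁ r₂ r₃]) → R = UVᵀ:
  R  [+0.92651 -0.02807 +0.37523]
  R  [+0.04097 +0.99881 -0.02644]
  R  [-0.37405 +0.03987 +0.92655]
t = (-0.05753, -0.24344, +1.04034) m
tr R = 2.851868; θ = arccos((tr R − 1)/2) = 0.387295 rad = 22.190°
axis k = ((R−Rᵀ)₃₂, (R−Rᵀ)₁₃, (R−Rᵀ)₂₁) / (2 sinθ) = (+0.087797, +0.991936, +0.091399)
rvec = θ·k = (+0.034003, +0.384172, +0.035398)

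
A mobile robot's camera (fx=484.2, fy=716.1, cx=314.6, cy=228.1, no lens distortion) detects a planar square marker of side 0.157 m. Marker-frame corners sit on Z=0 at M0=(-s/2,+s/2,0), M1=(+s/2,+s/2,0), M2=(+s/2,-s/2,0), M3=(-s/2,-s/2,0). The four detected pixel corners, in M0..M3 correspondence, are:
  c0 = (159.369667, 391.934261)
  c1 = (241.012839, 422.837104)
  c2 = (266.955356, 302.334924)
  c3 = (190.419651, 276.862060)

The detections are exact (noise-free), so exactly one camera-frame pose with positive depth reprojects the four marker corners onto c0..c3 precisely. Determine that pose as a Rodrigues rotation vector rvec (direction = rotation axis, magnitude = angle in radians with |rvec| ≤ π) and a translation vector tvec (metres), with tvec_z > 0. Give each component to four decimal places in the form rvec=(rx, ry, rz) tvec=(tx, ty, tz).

rvec=(-0.4621, 0.1139, 0.2338) tvec=(-0.1859, 0.1480, 0.8984)

Intrinsics K: fx=484.2, fy=716.1, cx=314.6, cy=228.1
Marker side s = 0.157 m; corners in marker frame (Z=0):
  M0 = (-0.0785, +0.0785, 0)
  M1 = (+0.0785, +0.0785, 0)
  M2 = (+0.0785, -0.0785, 0)
  M3 = (-0.0785, -0.0785, 0)
Detected image corners:
  c0 = (159.369667, 391.934261) px
  c1 = (241.012839, 422.837104) px
  c2 = (266.955356, 302.334924) px
  c3 = (190.419651, 276.862060) px
Planar DLT: solve 8×8 A·h = b for H (H[2,2]=1):
  H  [+464.61175 -283.82321 +214.41402]
  H  [+116.27018 +584.08498 +346.09231]
  H  [-0.17970 -0.47607 +1.00000]
B = K⁻¹H; ‖b₁‖=1.113079, ‖b₂‖=1.113079; λ = 2/(‖b₁‖+‖b₂‖) = 0.898409, sign → tz>0 ⇒ λ=+0.898409
r₁ = λ·B[:,0] = (+0.96696,+0.19730,-0.16144); r₂ = λ·B[:,1] = (-0.24872,+0.86902,-0.42771)
r₃ = r₁×r₂ = (+0.05591,+0.45373,+0.88938); SVD([r₁ r₂ r₃]) → R = UVᵀ:
  R  [+0.96696 -0.24872 +0.05591]
  R  [+0.19730 +0.86902 +0.45373]
  R  [-0.16144 -0.42771 +0.88938]
t = (-0.18589, +0.14803, +0.89841) m
tr R = 2.725365; θ = arccos((tr R − 1)/2) = 0.530247 rad = 30.381°
axis k = ((R−Rᵀ)₃₂, (R−Rᵀ)₁₃, (R−Rᵀ)₂₁) / (2 sinθ) = (-0.871427, +0.214888, +0.440952)
rvec = θ·k = (-0.462071, +0.113944, +0.233813)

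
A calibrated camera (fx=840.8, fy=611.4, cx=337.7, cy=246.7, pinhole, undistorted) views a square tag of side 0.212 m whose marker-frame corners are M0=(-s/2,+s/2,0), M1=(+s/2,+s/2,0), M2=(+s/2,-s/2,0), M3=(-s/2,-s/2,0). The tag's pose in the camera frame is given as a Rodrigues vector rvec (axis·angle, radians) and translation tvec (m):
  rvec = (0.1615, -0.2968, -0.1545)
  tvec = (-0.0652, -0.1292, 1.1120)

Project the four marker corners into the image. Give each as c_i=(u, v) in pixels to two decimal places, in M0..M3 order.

Intrinsics K: fx=840.8, fy=611.4, cx=337.7, cy=246.7
Marker side s = 0.212 m; corners in marker frame (Z=0):
  M0 = (-0.1060, +0.1060, 0)
  M1 = (+0.1060, +0.1060, 0)
  M2 = (+0.1060, -0.1060, 0)
  M3 = (-0.1060, -0.1060, 0)
rvec = (0.1615, -0.2968, -0.1545), |rvec| = θ = 0.37154 rad = 21.288°
Rodrigues: sinθ=0.36305, 1−cosθ=0.06823; R = I + sinθ·[k]× + (1−cosθ)·[k]×²:
    [+0.94466 +0.12728 -0.30235]
    [-0.17466 +0.97531 -0.13514]
    [+0.27769 +0.18048 +0.94357]
t = (-0.0652, -0.1292, 1.1120) m
M0: Pc = R·M0+t = (-0.15184, -0.00730, +1.10170); u = 840.8·(-0.15184)/1.10170 + 337.7 = 221.8157, v = 611.4·(-0.00730)/1.10170 + 246.7 = 242.6471
M1: Pc = R·M1+t = (+0.04843, -0.04433, +1.16057); u = 840.8·(+0.04843)/1.16057 + 337.7 = 372.7830, v = 611.4·(-0.04433)/1.16057 + 246.7 = 223.3457
M2: Pc = R·M2+t = (+0.02144, -0.25110, +1.12230); u = 840.8·(+0.02144)/1.12230 + 337.7 = 353.7642, v = 611.4·(-0.25110)/1.12230 + 246.7 = 109.9094
M3: Pc = R·M3+t = (-0.17883, -0.21407, +1.06343); u = 840.8·(-0.17883)/1.06343 + 337.7 = 196.3125, v = 611.4·(-0.21407)/1.06343 + 246.7 = 123.6256

c0=(221.82, 242.65) c1=(372.78, 223.35) c2=(353.76, 109.91) c3=(196.31, 123.63)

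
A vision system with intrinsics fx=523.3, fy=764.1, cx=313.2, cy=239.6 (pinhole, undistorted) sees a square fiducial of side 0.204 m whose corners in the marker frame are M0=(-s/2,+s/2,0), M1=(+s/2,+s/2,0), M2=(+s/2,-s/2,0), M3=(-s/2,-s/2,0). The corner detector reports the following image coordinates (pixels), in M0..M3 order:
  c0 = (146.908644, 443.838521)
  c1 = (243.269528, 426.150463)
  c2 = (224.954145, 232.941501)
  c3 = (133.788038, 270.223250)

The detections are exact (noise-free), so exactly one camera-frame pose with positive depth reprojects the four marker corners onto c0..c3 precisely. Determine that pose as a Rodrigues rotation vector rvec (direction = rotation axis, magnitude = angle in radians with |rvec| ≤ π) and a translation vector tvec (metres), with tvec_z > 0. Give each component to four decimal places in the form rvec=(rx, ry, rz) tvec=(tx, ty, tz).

Intrinsics K: fx=523.3, fy=764.1, cx=313.2, cy=239.6
Marker side s = 0.204 m; corners in marker frame (Z=0):
  M0 = (-0.1020, +0.1020, 0)
  M1 = (+0.1020, +0.1020, 0)
  M2 = (+0.1020, -0.1020, 0)
  M3 = (-0.1020, -0.1020, 0)
Detected image corners:
  c0 = (146.908644, 443.838521) px
  c1 = (243.269528, 426.150463) px
  c2 = (224.954145, 232.941501) px
  c3 = (133.788038, 270.223250) px
Planar DLT: solve 8×8 A·h = b for H (H[2,2]=1):
  H  [+356.31481 +42.76477 +184.45372]
  H  [-324.60159 +834.83266 +342.38302]
  H  [-0.55054 -0.17929 +1.00000]
B = K⁻¹H; ‖b₁‖=1.177965, ‖b₂‖=1.177965; λ = 2/(‖b₁‖+‖b₂‖) = 0.848922, sign → tz>0 ⇒ λ=+0.848922
r₁ = λ·B[:,0] = (+0.85775,-0.21408,-0.46736); r₂ = λ·B[:,1] = (+0.16047,+0.97523,-0.15221)
r₃ = r₁×r₂ = (+0.48837,+0.05556,+0.87086); SVD([r₁ r₂ r₃]) → R = UVᵀ:
  R  [+0.85775 +0.16047 +0.48837]
  R  [-0.21408 +0.97523 +0.05556]
  R  [-0.46736 -0.15221 +0.87086]
t = (-0.20886, +0.11419, +0.84892) m
tr R = 2.703851; θ = arccos((tr R − 1)/2) = 0.551145 rad = 31.578°
axis k = ((R−Rᵀ)₃₂, (R−Rᵀ)₁₃, (R−Rᵀ)₂₁) / (2 sinθ) = (-0.198375, +0.912550, -0.357630)
rvec = θ·k = (-0.109333, +0.502948, -0.197106)

rvec=(-0.1093, 0.5029, -0.1971) tvec=(-0.2089, 0.1142, 0.8489)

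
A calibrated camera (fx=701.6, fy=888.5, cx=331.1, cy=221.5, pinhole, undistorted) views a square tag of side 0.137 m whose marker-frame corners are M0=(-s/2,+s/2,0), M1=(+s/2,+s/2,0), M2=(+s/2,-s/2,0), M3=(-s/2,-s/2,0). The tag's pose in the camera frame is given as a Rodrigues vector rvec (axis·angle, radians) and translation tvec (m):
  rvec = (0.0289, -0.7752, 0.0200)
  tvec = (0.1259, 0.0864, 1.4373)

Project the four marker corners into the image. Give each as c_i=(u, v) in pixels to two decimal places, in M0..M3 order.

c0=(368.95, 320.12) c1=(412.68, 314.36) c2=(414.68, 232.54) c3=(371.00, 232.66)

Intrinsics K: fx=701.6, fy=888.5, cx=331.1, cy=221.5
Marker side s = 0.137 m; corners in marker frame (Z=0):
  M0 = (-0.0685, +0.0685, 0)
  M1 = (+0.0685, +0.0685, 0)
  M2 = (+0.0685, -0.0685, 0)
  M3 = (-0.0685, -0.0685, 0)
rvec = (0.0289, -0.7752, 0.0200), |rvec| = θ = 0.77600 rad = 44.461°
Rodrigues: sinθ=0.70043, 1−cosθ=0.28628; R = I + sinθ·[k]× + (1−cosθ)·[k]×²:
    [+0.71412 -0.02870 -0.69943]
    [+0.00740 +0.99941 -0.03346]
    [+0.69998 +0.01871 +0.71391]
t = (0.1259, 0.0864, 1.4373) m
M0: Pc = R·M0+t = (+0.07502, +0.15435, +1.39063); u = 701.6·(+0.07502)/1.39063 + 331.1 = 368.9472, v = 888.5·(+0.15435)/1.39063 + 221.5 = 320.1187
M1: Pc = R·M1+t = (+0.17285, +0.15537, +1.48653); u = 701.6·(+0.17285)/1.48653 + 331.1 = 412.6808, v = 888.5·(+0.15537)/1.48653 + 221.5 = 314.3628
M2: Pc = R·M2+t = (+0.17678, +0.01845, +1.48397); u = 701.6·(+0.17678)/1.48397 + 331.1 = 414.6809, v = 888.5·(+0.01845)/1.48397 + 221.5 = 232.5450
M3: Pc = R·M3+t = (+0.07895, +0.01743, +1.38807); u = 701.6·(+0.07895)/1.38807 + 331.1 = 371.0047, v = 888.5·(+0.01743)/1.38807 + 221.5 = 232.6590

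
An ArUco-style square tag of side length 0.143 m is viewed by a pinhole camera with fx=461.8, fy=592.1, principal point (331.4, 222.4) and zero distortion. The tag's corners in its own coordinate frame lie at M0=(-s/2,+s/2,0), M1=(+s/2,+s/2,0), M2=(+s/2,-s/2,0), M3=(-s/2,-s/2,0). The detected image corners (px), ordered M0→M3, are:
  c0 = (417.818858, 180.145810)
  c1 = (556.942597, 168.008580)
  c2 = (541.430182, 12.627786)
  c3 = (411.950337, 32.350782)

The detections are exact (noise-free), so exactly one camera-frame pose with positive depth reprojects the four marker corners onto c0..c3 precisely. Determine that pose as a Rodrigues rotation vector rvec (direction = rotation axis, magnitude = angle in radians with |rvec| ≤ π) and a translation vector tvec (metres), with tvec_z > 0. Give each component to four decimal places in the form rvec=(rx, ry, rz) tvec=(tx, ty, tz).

rvec=(-0.2429, 0.2125, -0.0294) tvec=(0.1653, -0.1098, 0.5140)

Intrinsics K: fx=461.8, fy=592.1, cx=331.4, cy=222.4
Marker side s = 0.143 m; corners in marker frame (Z=0):
  M0 = (-0.0715, +0.0715, 0)
  M1 = (+0.0715, +0.0715, 0)
  M2 = (+0.0715, -0.0715, 0)
  M3 = (-0.0715, -0.0715, 0)
Detected image corners:
  c0 = (417.818858, 180.145810) px
  c1 = (556.942597, 168.008580) px
  c2 = (541.430182, 12.627786) px
  c3 = (411.950337, 32.350782) px
Planar DLT: solve 8×8 A·h = b for H (H[2,2]=1):
  H  [+745.52706 -152.93506 +479.93822]
  H  [-151.54314 +1013.06933 +95.96167]
  H  [-0.39937 -0.47036 +1.00000]
B = K⁻¹H; ‖b₁‖=1.945380, ‖b₂‖=1.945380; λ = 2/(‖b₁‖+‖b₂‖) = 0.514038, sign → tz>0 ⇒ λ=+0.514038
r₁ = λ·B[:,0] = (+0.97718,-0.05445,-0.20529); r₂ = λ·B[:,1] = (+0.00328,+0.97032,-0.24178)
r₃ = r₁×r₂ = (+0.21237,+0.23559,+0.94836); SVD([r₁ r₂ r₃]) → R = UVᵀ:
  R  [+0.97718 +0.00328 +0.21237]
  R  [-0.05445 +0.97032 +0.23559]
  R  [-0.20529 -0.24178 +0.94836]
t = (+0.16534, -0.10977, +0.51404) m
tr R = 2.895874; θ = arccos((tr R − 1)/2) = 0.324103 rad = 18.570°
axis k = ((R−Rᵀ)₃₂, (R−Rᵀ)₁₃, (R−Rᵀ)₂₁) / (2 sinθ) = (-0.749514, +0.655754, -0.090638)
rvec = θ·k = (-0.242920, +0.212532, -0.029376)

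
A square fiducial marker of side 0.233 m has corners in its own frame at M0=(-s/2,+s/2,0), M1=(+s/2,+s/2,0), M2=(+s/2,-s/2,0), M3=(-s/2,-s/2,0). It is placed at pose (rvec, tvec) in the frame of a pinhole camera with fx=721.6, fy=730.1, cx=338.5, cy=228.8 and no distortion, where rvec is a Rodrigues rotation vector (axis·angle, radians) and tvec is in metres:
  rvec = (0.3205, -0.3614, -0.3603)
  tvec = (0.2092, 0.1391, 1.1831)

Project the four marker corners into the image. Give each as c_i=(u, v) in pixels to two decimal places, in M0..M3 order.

Intrinsics K: fx=721.6, fy=730.1, cx=338.5, cy=228.8
Marker side s = 0.233 m; corners in marker frame (Z=0):
  M0 = (-0.1165, +0.1165, 0)
  M1 = (+0.1165, +0.1165, 0)
  M2 = (+0.1165, -0.1165, 0)
  M3 = (-0.1165, -0.1165, 0)
rvec = (0.3205, -0.3614, -0.3603), |rvec| = θ = 0.60262 rad = 34.527°
Rodrigues: sinθ=0.56680, 1−cosθ=0.17614; R = I + sinθ·[k]× + (1−cosθ)·[k]×²:
    [+0.87368 +0.28270 -0.39593]
    [-0.39507 +0.88721 -0.23829]
    [+0.28391 +0.36461 +0.88682]
t = (0.2092, 0.1391, 1.1831) m
M0: Pc = R·M0+t = (+0.14035, +0.28849, +1.19250); u = 721.6·(+0.14035)/1.19250 + 338.5 = 423.4285, v = 730.1·(+0.28849)/1.19250 + 228.8 = 405.4228
M1: Pc = R·M1+t = (+0.34392, +0.19643, +1.25865); u = 721.6·(+0.34392)/1.25865 + 338.5 = 535.6725, v = 730.1·(+0.19643)/1.25865 + 228.8 = 342.7446
M2: Pc = R·M2+t = (+0.27805, -0.01029, +1.17370); u = 721.6·(+0.27805)/1.17370 + 338.5 = 509.4469, v = 730.1·(-0.01029)/1.17370 + 228.8 = 222.4021
M3: Pc = R·M3+t = (+0.07448, +0.08177, +1.10755); u = 721.6·(+0.07448)/1.10755 + 338.5 = 387.0268, v = 730.1·(+0.08177)/1.10755 + 228.8 = 282.7003

c0=(423.43, 405.42) c1=(535.67, 342.74) c2=(509.45, 222.40) c3=(387.03, 282.70)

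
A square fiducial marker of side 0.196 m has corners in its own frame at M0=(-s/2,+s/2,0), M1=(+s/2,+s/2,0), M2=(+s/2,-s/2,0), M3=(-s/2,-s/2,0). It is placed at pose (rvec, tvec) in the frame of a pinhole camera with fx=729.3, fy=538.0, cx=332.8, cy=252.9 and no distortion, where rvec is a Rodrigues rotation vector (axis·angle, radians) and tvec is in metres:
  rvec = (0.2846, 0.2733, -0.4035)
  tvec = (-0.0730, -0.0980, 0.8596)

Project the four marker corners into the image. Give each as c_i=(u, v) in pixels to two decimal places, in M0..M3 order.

Intrinsics K: fx=729.3, fy=538.0, cx=332.8, cy=252.9
Marker side s = 0.196 m; corners in marker frame (Z=0):
  M0 = (-0.0980, +0.0980, 0)
  M1 = (+0.0980, +0.0980, 0)
  M2 = (+0.0980, -0.0980, 0)
  M3 = (-0.0980, -0.0980, 0)
rvec = (0.2846, 0.2733, -0.4035), |rvec| = θ = 0.56436 rad = 32.335°
Rodrigues: sinθ=0.53488, 1−cosθ=0.15507; R = I + sinθ·[k]× + (1−cosθ)·[k]×²:
    [+0.88437 +0.42029 +0.20311]
    [-0.34455 +0.88130 -0.32342]
    [-0.31493 +0.21604 +0.92420]
t = (-0.0730, -0.0980, 0.8596) m
M0: Pc = R·M0+t = (-0.11848, +0.02213, +0.91164); u = 729.3·(-0.11848)/0.91164 + 332.8 = 238.0174, v = 538.0·(+0.02213)/0.91164 + 252.9 = 265.9617
M1: Pc = R·M1+t = (+0.05486, -0.04540, +0.84991); u = 729.3·(+0.05486)/0.84991 + 332.8 = 379.8716, v = 538.0·(-0.04540)/0.84991 + 252.9 = 224.1621
M2: Pc = R·M2+t = (-0.02752, -0.21813, +0.80756); u = 729.3·(-0.02752)/0.80756 + 332.8 = 307.9467, v = 538.0·(-0.21813)/0.80756 + 252.9 = 107.5797
M3: Pc = R·M3+t = (-0.20086, -0.15060, +0.86929); u = 729.3·(-0.20086)/0.86929 + 332.8 = 164.2899, v = 538.0·(-0.15060)/0.86929 + 252.9 = 159.6937

c0=(238.02, 265.96) c1=(379.87, 224.16) c2=(307.95, 107.58) c3=(164.29, 159.69)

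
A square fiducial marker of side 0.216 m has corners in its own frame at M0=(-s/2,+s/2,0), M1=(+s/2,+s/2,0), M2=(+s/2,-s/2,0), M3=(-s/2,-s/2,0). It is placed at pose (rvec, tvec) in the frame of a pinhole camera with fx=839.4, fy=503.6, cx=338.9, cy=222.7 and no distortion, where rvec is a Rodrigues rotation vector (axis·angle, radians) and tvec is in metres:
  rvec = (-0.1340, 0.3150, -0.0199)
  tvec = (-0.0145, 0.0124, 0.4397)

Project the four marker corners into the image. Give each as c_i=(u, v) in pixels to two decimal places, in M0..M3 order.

Intrinsics K: fx=839.4, fy=503.6, cx=338.9, cy=222.7
Marker side s = 0.216 m; corners in marker frame (Z=0):
  M0 = (-0.1080, +0.1080, 0)
  M1 = (+0.1080, +0.1080, 0)
  M2 = (+0.1080, -0.1080, 0)
  M3 = (-0.1080, -0.1080, 0)
rvec = (-0.1340, 0.3150, -0.0199), |rvec| = θ = 0.34290 rad = 19.646°
Rodrigues: sinθ=0.33622, 1−cosθ=0.05821; R = I + sinθ·[k]× + (1−cosθ)·[k]×²:
    [+0.95068 -0.00139 +0.31018]
    [-0.04041 +0.99091 +0.12829]
    [-0.30754 -0.13449 +0.94198]
t = (-0.0145, 0.0124, 0.4397) m
M0: Pc = R·M0+t = (-0.11732, +0.12378, +0.45839); u = 839.4·(-0.11732)/0.45839 + 338.9 = 124.0593, v = 503.6·(+0.12378)/0.45839 + 222.7 = 358.6917
M1: Pc = R·M1+t = (+0.08802, +0.11505, +0.39196); u = 839.4·(+0.08802)/0.39196 + 338.9 = 527.4056, v = 503.6·(+0.11505)/0.39196 + 222.7 = 370.5245
M2: Pc = R·M2+t = (+0.08832, -0.09898, +0.42101); u = 839.4·(+0.08832)/0.42101 + 338.9 = 514.9956, v = 503.6·(-0.09898)/0.42101 + 222.7 = 104.2995
M3: Pc = R·M3+t = (-0.11702, -0.09025, +0.48744); u = 839.4·(-0.11702)/0.48744 + 338.9 = 137.3792, v = 503.6·(-0.09025)/0.48744 + 222.7 = 129.4536

c0=(124.06, 358.69) c1=(527.41, 370.52) c2=(515.00, 104.30) c3=(137.38, 129.45)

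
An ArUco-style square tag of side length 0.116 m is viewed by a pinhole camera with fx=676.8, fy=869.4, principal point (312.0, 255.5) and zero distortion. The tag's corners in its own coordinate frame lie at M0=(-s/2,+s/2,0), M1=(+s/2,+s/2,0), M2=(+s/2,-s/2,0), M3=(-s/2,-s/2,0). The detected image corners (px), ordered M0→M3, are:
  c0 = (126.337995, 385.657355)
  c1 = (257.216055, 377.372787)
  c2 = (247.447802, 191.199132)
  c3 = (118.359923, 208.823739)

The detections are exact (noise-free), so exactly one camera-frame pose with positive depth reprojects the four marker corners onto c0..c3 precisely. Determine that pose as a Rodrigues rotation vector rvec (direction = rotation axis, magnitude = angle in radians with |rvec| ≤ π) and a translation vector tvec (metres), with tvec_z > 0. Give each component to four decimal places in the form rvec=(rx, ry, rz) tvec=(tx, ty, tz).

Intrinsics K: fx=676.8, fy=869.4, cx=312.0, cy=255.5
Marker side s = 0.116 m; corners in marker frame (Z=0):
  M0 = (-0.0580, +0.0580, 0)
  M1 = (+0.0580, +0.0580, 0)
  M2 = (+0.0580, -0.0580, 0)
  M3 = (-0.0580, -0.0580, 0)
Detected image corners:
  c0 = (126.337995, 385.657355) px
  c1 = (257.216055, 377.372787) px
  c2 = (247.447802, 191.199132) px
  c3 = (118.359923, 208.823739) px
Planar DLT: solve 8×8 A·h = b for H (H[2,2]=1):
  H  [+1036.21970 +59.80246 +185.62191]
  H  [-242.69627 +1538.04416 +290.46899]
  H  [-0.44990 -0.08802 +1.00000]
B = K⁻¹H; ‖b₁‖=1.801729, ‖b₂‖=1.801729; λ = 2/(‖b₁‖+‖b₂‖) = 0.555022, sign → tz>0 ⇒ λ=+0.555022
r₁ = λ·B[:,0] = (+0.96488,-0.08155,-0.24970); r₂ = λ·B[:,1] = (+0.07156,+0.99624,-0.04885)
r₃ = r₁×r₂ = (+0.25275,+0.02927,+0.96709); SVD([r₁ r₂ r₃]) → R = UVᵀ:
  R  [+0.96488 +0.07156 +0.25275]
  R  [-0.08155 +0.99624 +0.02927]
  R  [-0.24970 -0.04885 +0.96709]
t = (-0.10364, +0.02232, +0.55502) m
tr R = 2.928211; θ = arccos((tr R − 1)/2) = 0.268743 rad = 15.398°
axis k = ((R−Rᵀ)₃₂, (R−Rᵀ)₁₃, (R−Rᵀ)₂₁) / (2 sinθ) = (-0.147102, +0.946163, -0.288333)
rvec = θ·k = (-0.039533, +0.254275, -0.077487)

rvec=(-0.0395, 0.2543, -0.0775) tvec=(-0.1036, 0.0223, 0.5550)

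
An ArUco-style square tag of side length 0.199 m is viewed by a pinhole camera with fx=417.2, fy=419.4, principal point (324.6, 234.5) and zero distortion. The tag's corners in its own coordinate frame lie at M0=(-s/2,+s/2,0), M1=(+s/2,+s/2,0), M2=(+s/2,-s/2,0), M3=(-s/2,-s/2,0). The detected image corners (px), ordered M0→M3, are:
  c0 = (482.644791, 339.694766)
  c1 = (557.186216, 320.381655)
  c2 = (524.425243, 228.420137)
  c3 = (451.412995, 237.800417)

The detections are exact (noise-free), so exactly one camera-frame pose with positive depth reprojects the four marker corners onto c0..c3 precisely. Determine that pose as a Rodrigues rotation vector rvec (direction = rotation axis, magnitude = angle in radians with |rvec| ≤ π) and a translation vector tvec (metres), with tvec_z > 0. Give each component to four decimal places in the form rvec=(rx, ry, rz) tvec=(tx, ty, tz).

rvec=(-0.3020, -0.3865, -0.1627) tvec=(0.3629, 0.0905, 0.8385)

Intrinsics K: fx=417.2, fy=419.4, cx=324.6, cy=234.5
Marker side s = 0.199 m; corners in marker frame (Z=0):
  M0 = (-0.0995, +0.0995, 0)
  M1 = (+0.0995, +0.0995, 0)
  M2 = (+0.0995, -0.0995, 0)
  M3 = (-0.0995, -0.0995, 0)
Detected image corners:
  c0 = (482.644791, 339.694766) px
  c1 = (557.186216, 320.381655) px
  c2 = (524.425243, 228.420137) px
  c3 = (451.412995, 237.800417) px
Planar DLT: solve 8×8 A·h = b for H (H[2,2]=1):
  H  [+607.16307 +5.89264 +505.15037]
  H  [+60.84344 +399.25934 +279.75526]
  H  [+0.46941 -0.30773 +1.00000]
B = K⁻¹H; ‖b₁‖=1.192669, ‖b₂‖=1.192669; λ = 2/(‖b₁‖+‖b₂‖) = 0.838455, sign → tz>0 ⇒ λ=+0.838455
r₁ = λ·B[:,0] = (+0.91401,-0.09843,+0.39358); r₂ = λ·B[:,1] = (+0.21259,+0.94246,-0.25802)
r₃ = r₁×r₂ = (-0.34553,+0.31951,+0.88234); SVD([r₁ r₂ r₃]) → R = UVᵀ:
  R  [+0.91401 +0.21259 -0.34553]
  R  [-0.09843 +0.94246 +0.31951]
  R  [+0.39358 -0.25802 +0.88234]
t = (+0.36286, +0.09047, +0.83846) m
tr R = 2.738805; θ = arccos((tr R − 1)/2) = 0.516805 rad = 29.611°
axis k = ((R−Rᵀ)₃₂, (R−Rᵀ)₁₃, (R−Rᵀ)₂₁) / (2 sinθ) = (-0.584418, -0.747931, -0.314730)
rvec = θ·k = (-0.302030, -0.386534, -0.162654)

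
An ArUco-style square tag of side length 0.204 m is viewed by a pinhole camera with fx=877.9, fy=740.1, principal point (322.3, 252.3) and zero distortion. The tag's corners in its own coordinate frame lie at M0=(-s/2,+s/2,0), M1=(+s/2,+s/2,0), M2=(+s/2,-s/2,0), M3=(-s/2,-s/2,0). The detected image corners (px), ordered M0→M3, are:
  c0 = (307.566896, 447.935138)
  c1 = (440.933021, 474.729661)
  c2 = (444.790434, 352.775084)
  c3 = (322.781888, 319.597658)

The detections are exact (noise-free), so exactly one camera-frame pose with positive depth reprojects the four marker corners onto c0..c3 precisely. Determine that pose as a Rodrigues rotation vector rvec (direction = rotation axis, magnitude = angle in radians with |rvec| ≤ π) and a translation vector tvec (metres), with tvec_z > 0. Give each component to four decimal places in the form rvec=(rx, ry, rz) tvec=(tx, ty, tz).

Intrinsics K: fx=877.9, fy=740.1, cx=322.3, cy=252.3
Marker side s = 0.204 m; corners in marker frame (Z=0):
  M0 = (-0.1020, +0.1020, 0)
  M1 = (+0.1020, +0.1020, 0)
  M2 = (+0.1020, -0.1020, 0)
  M3 = (-0.1020, -0.1020, 0)
Detected image corners:
  c0 = (307.566896, 447.935138) px
  c1 = (440.933021, 474.729661) px
  c2 = (444.790434, 352.775084) px
  c3 = (322.781888, 319.597658) px
Planar DLT: solve 8×8 A·h = b for H (H[2,2]=1):
  H  [+756.75093 -201.15917 +381.48536]
  H  [+286.51625 +449.40910 +396.67509]
  H  [+0.34826 -0.41001 +1.00000]
B = K⁻¹H; ‖b₁‖=0.855745, ‖b₂‖=0.855745; λ = 2/(‖b₁‖+‖b₂‖) = 1.168573, sign → tz>0 ⇒ λ=+1.168573
r₁ = λ·B[:,0] = (+0.85790,+0.31366,+0.40697); r₂ = λ·B[:,1] = (-0.09186,+0.87292,-0.47913)
r₃ = r₁×r₂ = (-0.50553,+0.37366,+0.77770); SVD([r₁ r₂ r₃]) → R = UVᵀ:
  R  [+0.85790 -0.09186 -0.50553]
  R  [+0.31366 +0.87292 +0.37366]
  R  [+0.40697 -0.47913 +0.77770]
t = (+0.07878, +0.22796, +1.16857) m
tr R = 2.508525; θ = arccos((tr R − 1)/2) = 0.716266 rad = 41.039°
axis k = ((R−Rᵀ)₃₂, (R−Rᵀ)₁₃, (R−Rᵀ)₂₁) / (2 sinθ) = (-0.649425, -0.694896, +0.308815)
rvec = θ·k = (-0.465161, -0.497731, +0.221194)

rvec=(-0.4652, -0.4977, 0.2212) tvec=(0.0788, 0.2280, 1.1686)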